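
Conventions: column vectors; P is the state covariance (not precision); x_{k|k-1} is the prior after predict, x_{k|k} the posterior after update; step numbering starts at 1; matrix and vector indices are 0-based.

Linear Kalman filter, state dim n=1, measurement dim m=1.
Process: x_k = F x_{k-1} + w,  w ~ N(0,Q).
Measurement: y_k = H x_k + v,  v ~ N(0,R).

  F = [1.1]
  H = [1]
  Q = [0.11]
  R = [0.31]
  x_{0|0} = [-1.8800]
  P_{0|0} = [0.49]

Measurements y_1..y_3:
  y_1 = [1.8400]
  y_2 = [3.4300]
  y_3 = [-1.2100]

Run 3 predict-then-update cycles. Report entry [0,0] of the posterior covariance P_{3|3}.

P_post[0,0] = 0.1560

step 1: x^-=[-2.0680]  P^-=[0.7029]  S=[1.0129]  K=[0.6939]  nu=[3.9080]  x^+=[0.6439]  P^+=[0.2151]
step 2: x^-=[0.7083]  P^-=[0.3703]  S=[0.6803]  K=[0.5443]  nu=[2.7217]  x^+=[2.1898]  P^+=[0.1687]
step 3: x^-=[2.4088]  P^-=[0.3142]  S=[0.6242]  K=[0.5033]  nu=[-3.6188]  x^+=[0.5873]  P^+=[0.1560]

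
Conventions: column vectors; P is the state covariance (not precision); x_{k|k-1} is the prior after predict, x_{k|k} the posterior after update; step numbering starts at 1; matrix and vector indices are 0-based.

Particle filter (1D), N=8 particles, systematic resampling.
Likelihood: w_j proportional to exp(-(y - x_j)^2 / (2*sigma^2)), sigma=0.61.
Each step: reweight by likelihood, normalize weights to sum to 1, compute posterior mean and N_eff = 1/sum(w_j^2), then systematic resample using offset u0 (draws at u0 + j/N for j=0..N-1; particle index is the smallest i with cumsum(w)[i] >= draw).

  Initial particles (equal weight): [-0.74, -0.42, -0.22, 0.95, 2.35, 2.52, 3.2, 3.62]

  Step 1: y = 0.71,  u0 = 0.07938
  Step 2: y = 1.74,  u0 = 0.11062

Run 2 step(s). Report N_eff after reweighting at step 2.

N_eff = 5.0616

step 1: w=[0.0391, 0.1185, 0.2062, 0.6101, 0.0178, 0.0081, 0.0002, 0.0000]  mean=0.5182  Neff=2.3215  idx=[1, 2, 2, 3, 3, 3, 3, 3]
step 2: w=[0.0009, 0.0026, 0.0026, 0.1988, 0.1988, 0.1988, 0.1988, 0.1988]  mean=0.9426  Neff=5.0616  idx=[3, 4, 4, 5, 6, 6, 7, 7]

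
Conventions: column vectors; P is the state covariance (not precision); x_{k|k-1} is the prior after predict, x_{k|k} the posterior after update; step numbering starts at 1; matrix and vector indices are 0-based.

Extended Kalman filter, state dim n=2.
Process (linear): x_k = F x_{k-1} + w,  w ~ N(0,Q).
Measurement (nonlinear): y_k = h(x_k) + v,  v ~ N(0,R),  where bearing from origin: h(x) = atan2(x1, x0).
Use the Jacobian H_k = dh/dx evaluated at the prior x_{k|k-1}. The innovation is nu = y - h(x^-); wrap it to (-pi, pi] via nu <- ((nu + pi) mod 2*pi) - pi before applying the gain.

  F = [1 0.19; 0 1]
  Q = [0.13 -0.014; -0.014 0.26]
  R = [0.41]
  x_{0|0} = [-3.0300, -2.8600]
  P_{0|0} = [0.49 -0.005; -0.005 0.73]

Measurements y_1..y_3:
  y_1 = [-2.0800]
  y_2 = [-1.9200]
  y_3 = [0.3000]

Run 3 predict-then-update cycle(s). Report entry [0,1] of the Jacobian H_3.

H_jac[0,1] = -0.1462

step 1: x^-=[-3.5734, -2.8600]  P^-=[0.6445 0.1197; 0.1197 0.9900]  H_jac=[0.1365 -0.1706]  S=[0.4452]  K=[0.1517; -0.3426]  nu=[0.3866]  x^+=[-3.5147, -2.9925]  P^+=[0.6342 0.1428; 0.1428 0.9377]
step 2: x^-=[-4.0833, -2.9925]  P^-=[0.8523 0.3070; 0.3070 1.1977]  H_jac=[0.1168 -0.1593]  S=[0.4406]  K=[0.1149; -0.3518]  nu=[0.5892]  x^+=[-4.0156, -3.1997]  P^+=[0.8465 0.3248; 0.3248 1.1432]
step 3: x^-=[-4.6236, -3.1997]  P^-=[1.1412 0.5280; 0.5280 1.4032]  H_jac=[0.1012 -0.1462]  S=[0.4361]  K=[0.0878; -0.3480]  nu=[2.8362]  x^+=[-4.3746, -4.1868]  P^+=[1.1379 0.5414; 0.5414 1.3504]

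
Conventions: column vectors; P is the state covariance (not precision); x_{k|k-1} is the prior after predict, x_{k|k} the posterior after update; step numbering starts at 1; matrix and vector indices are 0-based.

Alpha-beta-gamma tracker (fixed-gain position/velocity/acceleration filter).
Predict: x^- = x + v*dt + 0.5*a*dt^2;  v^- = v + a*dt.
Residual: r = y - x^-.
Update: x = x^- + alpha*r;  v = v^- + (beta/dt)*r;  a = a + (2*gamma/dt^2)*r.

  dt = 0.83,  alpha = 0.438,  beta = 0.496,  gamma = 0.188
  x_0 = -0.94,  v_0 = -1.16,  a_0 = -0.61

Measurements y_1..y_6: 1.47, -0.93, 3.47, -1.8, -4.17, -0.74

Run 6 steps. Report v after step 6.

v_post = -5.4827

step 1: x_pred=-2.1129  r=3.5829  x^+=-0.5436  v^+=0.4748  a^+=1.3455
step 2: x_pred=0.3140  r=-1.2440  x^+=-0.2309  v^+=0.8482  a^+=0.6666
step 3: x_pred=0.7028  r=2.7672  x^+=1.9148  v^+=3.0552  a^+=2.1769
step 4: x_pred=5.2005  r=-7.0005  x^+=2.1343  v^+=0.6786  a^+=-1.6439
step 5: x_pred=2.1313  r=-6.3013  x^+=-0.6287  v^+=-4.4514  a^+=-5.0831
step 6: x_pred=-6.0742  r=5.3342  x^+=-3.7378  v^+=-5.4827  a^+=-2.1717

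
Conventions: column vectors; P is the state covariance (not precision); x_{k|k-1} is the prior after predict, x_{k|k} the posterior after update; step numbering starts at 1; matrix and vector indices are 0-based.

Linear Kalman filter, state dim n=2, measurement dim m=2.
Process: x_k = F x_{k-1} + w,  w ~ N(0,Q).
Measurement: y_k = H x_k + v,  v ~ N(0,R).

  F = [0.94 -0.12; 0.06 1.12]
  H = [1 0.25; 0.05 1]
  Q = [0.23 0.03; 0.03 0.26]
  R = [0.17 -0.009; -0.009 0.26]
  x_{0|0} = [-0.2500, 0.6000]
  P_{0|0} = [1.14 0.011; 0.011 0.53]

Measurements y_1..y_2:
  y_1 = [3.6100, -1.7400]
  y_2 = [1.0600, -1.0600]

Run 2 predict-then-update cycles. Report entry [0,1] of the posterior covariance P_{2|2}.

step 1: x^-=[-0.3070, 0.6570]  P^-=[1.2425 0.0346; 0.0346 0.9304]  S=[1.4879 0.3207; 0.3207 1.1970]  K=[0.8739 -0.1534; 0.0124 0.7754]  nu=[3.7527, -2.3817]  x^+=[3.3379, -1.1432]  P^+=[0.1639 -0.0559; -0.0559 0.2043]
step 2: x^-=[3.2748, -1.0801]  P^-=[0.3904 -0.0467; -0.0467 0.5093]  S=[0.5689 0.0906; 0.0906 0.7656]  K=[0.6843 -0.1164; 0.0370 0.6578]  nu=[-1.9448, -0.1436]  x^+=[1.9608, -1.2466]  P^+=[0.1281 -0.0428; -0.0428 0.1728]

P_post[0,1] = -0.0428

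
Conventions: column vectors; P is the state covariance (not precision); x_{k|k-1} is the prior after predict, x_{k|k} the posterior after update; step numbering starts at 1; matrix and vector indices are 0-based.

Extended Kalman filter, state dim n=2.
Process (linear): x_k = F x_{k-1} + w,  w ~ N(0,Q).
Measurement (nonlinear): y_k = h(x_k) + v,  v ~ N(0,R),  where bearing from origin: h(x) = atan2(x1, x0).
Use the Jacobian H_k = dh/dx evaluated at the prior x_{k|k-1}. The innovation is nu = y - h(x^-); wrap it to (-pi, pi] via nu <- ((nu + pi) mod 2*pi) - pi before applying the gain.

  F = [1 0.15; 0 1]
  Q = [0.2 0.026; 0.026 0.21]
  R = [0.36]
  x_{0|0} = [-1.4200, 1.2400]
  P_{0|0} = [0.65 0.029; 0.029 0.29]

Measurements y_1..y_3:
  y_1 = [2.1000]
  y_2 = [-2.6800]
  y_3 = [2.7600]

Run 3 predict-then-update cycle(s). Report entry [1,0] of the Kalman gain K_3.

step 1: x^-=[-1.2340, 1.2400]  P^-=[0.8652 0.0985; 0.0985 0.5000]  H_jac=[-0.4052 -0.4032]  S=[0.6155]  K=[-0.6341; -0.3924]  nu=[-0.2538]  x^+=[-1.0731, 1.3396]  P^+=[0.6178 -0.0546; -0.0546 0.4052]
step 2: x^-=[-0.8722, 1.3396]  P^-=[0.8105 0.0321; 0.0321 0.6152]  H_jac=[-0.5243 -0.3413]  S=[0.6660]  K=[-0.6545; -0.3406]  nu=[1.4553]  x^+=[-1.8247, 0.8438]  P^+=[0.5252 -0.1163; -0.1163 0.5380]
step 3: x^-=[-1.6981, 0.8438]  P^-=[0.7024 -0.0096; -0.0096 0.7480]  H_jac=[-0.2347 -0.4723]  S=[0.5634]  K=[-0.2845; -0.6230]  nu=[0.0796]  x^+=[-1.7207, 0.7943]  P^+=[0.6568 -0.1095; -0.1095 0.5293]

K[1,0] = -0.6230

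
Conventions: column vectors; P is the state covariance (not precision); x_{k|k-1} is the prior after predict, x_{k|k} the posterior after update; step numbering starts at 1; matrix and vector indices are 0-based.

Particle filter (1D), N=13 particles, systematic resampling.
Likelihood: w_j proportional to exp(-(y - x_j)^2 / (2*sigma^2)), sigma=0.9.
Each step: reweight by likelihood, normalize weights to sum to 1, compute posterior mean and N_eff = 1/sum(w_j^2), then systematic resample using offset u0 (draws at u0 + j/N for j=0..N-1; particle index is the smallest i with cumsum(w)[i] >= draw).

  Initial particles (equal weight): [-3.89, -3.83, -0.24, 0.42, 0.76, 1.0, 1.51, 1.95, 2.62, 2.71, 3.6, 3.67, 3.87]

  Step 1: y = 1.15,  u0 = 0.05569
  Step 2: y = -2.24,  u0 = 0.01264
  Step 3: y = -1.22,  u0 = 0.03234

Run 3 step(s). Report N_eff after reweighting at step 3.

step 1: w=[0.0000, 0.0000, 0.0600, 0.1423, 0.1800, 0.1950, 0.1825, 0.1332, 0.0521, 0.0440, 0.0049, 0.0039, 0.0021]  mean=1.2082  Neff=6.6651  idx=[2, 3, 4, 4, 4, 5, 5, 6, 6, 6, 7, 8, 9]
step 2: w=[0.7523, 0.1127, 0.0344, 0.0344, 0.0344, 0.0136, 0.0136, 0.0015, 0.0015, 0.0015, 0.0002, 0.0000, 0.0000]  mean=-0.0204  Neff=1.7166  idx=[0, 0, 0, 0, 0, 0, 0, 0, 0, 0, 1, 1, 4]
step 3: w=[0.0922, 0.0922, 0.0922, 0.0922, 0.0922, 0.0922, 0.0922, 0.0922, 0.0922, 0.0922, 0.0317, 0.0317, 0.0148]  mean=-0.1833  Neff=11.4684  idx=[0, 1, 2, 2, 3, 4, 5, 6, 7, 7, 8, 9, 11]

N_eff = 11.4684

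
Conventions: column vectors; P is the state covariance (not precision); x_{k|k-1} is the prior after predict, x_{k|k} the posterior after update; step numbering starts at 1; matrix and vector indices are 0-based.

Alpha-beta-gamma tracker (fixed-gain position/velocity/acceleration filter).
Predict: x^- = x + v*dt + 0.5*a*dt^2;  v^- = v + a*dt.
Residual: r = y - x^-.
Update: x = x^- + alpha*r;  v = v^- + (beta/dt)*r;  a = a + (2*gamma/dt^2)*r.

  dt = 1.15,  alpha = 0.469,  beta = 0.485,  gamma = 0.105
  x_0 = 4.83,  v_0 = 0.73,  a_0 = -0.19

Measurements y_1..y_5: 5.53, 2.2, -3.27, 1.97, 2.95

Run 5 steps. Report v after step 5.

v_post = 0.6666

step 1: x_pred=5.5439  r=-0.0139  x^+=5.5374  v^+=0.5057  a^+=-0.1922
step 2: x_pred=5.9918  r=-3.7918  x^+=4.2134  v^+=-1.3145  a^+=-0.7943
step 3: x_pred=2.1765  r=-5.4465  x^+=-0.3779  v^+=-4.5250  a^+=-1.6591
step 4: x_pred=-6.6787  r=8.6487  x^+=-2.6225  v^+=-2.7855  a^+=-0.2858
step 5: x_pred=-6.0148  r=8.9648  x^+=-1.8103  v^+=0.6666  a^+=1.1377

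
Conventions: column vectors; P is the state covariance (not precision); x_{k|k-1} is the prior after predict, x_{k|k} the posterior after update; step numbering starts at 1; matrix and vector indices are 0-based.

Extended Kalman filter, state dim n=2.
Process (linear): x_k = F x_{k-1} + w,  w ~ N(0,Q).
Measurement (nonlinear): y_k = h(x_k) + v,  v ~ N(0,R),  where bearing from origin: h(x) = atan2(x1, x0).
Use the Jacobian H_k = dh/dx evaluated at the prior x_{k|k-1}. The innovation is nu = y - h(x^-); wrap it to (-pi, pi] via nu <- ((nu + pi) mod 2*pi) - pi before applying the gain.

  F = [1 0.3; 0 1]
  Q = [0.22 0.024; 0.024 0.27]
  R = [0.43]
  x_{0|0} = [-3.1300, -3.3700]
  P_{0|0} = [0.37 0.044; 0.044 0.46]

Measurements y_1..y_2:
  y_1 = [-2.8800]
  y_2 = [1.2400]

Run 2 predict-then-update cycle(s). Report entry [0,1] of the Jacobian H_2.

step 1: x^-=[-4.1410, -3.3700]  P^-=[0.6578 0.2060; 0.2060 0.7300]  H_jac=[0.1182 -0.1453]  S=[0.4475]  K=[0.1069; -0.1825]  nu=[-0.4215]  x^+=[-4.1861, -3.2931]  P^+=[0.6527 0.2147; 0.2147 0.7151]
step 2: x^-=[-5.1740, -3.2931]  P^-=[1.0659 0.4533; 0.4533 0.9851]  H_jac=[0.0875 -0.1376]  S=[0.4459]  K=[0.0695; -0.2149]  nu=[-2.4684]  x^+=[-5.3454, -2.7626]  P^+=[1.0637 0.4599; 0.4599 0.9645]

H_jac[0,1] = -0.1376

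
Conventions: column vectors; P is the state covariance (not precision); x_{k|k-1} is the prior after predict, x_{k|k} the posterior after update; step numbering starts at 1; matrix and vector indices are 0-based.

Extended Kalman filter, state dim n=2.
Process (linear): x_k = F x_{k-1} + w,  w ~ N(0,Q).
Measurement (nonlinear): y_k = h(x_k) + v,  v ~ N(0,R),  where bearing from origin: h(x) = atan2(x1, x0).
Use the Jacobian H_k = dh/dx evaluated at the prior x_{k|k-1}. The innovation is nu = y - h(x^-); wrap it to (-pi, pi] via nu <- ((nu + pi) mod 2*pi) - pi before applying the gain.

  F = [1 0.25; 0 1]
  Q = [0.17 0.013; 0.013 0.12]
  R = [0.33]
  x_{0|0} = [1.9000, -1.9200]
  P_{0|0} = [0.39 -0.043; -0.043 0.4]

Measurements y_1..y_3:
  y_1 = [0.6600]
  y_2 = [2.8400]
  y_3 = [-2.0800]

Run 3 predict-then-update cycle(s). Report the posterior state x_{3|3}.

step 1: x^-=[1.4200, -1.9200]  P^-=[0.5635 0.0700; 0.0700 0.5200]  H_jac=[0.3367 0.2490]  S=[0.4379]  K=[0.4731; 0.3495]  nu=[1.5940]  x^+=[2.1741, -1.3628]  P^+=[0.4655 -0.0024; -0.0024 0.4665]
step 2: x^-=[1.8334, -1.3628]  P^-=[0.6635 0.1272; 0.1272 0.5865]  H_jac=[0.2611 0.3513]  S=[0.4710]  K=[0.4628; 0.5080]  nu=[-2.8040]  x^+=[0.5358, -2.7873]  P^+=[0.5626 0.0165; 0.0165 0.4649]
step 3: x^-=[-0.1610, -2.7873]  P^-=[0.7699 0.1457; 0.1457 0.5849]  H_jac=[0.3576 -0.0207]  S=[0.4265]  K=[0.6384; 0.0938]  nu=[-0.4515]  x^+=[-0.4492, -2.8297]  P^+=[0.5961 0.1202; 0.1202 0.5812]

x_post = [-0.4492, -2.8297]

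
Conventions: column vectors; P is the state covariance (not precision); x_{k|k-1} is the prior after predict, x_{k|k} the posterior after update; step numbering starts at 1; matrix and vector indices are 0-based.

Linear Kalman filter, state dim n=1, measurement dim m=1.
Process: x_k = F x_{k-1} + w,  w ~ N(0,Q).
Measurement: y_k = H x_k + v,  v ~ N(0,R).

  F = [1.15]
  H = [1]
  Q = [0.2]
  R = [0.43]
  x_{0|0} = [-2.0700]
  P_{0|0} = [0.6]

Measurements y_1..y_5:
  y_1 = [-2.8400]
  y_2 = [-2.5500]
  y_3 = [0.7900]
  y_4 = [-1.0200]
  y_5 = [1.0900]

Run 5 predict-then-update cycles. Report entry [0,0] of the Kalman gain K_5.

K[0,0] = 0.5424

step 1: x^-=[-2.3805]  P^-=[0.9935]  S=[1.4235]  K=[0.6979]  nu=[-0.4595]  x^+=[-2.7012]  P^+=[0.3001]
step 2: x^-=[-3.1064]  P^-=[0.5969]  S=[1.0269]  K=[0.5813]  nu=[0.5564]  x^+=[-2.7830]  P^+=[0.2499]
step 3: x^-=[-3.2004]  P^-=[0.5305]  S=[0.9605]  K=[0.5523]  nu=[3.9904]  x^+=[-0.9964]  P^+=[0.2375]
step 4: x^-=[-1.1458]  P^-=[0.5141]  S=[0.9441]  K=[0.5445]  nu=[0.1258]  x^+=[-1.0773]  P^+=[0.2342]
step 5: x^-=[-1.2389]  P^-=[0.5097]  S=[0.9397]  K=[0.5424]  nu=[2.3289]  x^+=[0.0243]  P^+=[0.2332]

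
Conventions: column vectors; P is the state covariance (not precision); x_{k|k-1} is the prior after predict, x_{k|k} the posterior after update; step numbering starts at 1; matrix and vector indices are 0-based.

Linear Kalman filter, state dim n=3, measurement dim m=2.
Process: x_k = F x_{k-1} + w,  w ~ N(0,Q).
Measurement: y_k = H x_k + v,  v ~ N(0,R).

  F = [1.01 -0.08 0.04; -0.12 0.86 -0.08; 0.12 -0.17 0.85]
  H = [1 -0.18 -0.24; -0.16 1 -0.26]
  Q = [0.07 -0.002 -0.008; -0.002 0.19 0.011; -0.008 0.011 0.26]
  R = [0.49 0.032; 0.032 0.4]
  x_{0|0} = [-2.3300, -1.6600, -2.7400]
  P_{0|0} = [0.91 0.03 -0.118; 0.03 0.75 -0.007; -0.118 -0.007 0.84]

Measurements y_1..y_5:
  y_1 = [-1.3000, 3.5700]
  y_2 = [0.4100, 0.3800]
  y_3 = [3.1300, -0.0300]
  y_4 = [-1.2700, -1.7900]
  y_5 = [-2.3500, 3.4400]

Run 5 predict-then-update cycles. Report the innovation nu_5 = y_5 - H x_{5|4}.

step 1: x^-=[-2.3301, -0.9288, -2.3264]  P^-=[0.9901 -0.1304 0.0343; -0.1304 0.7557 -0.1572; 0.0343 -0.1572 0.8784]  S=[1.5721 -0.3190; -0.3190 1.3667]  K=[0.6249 -0.0720; -0.0253 0.5922; -0.1599 -0.3235]  nu=[0.3046, 3.5211]  x^+=[-2.3933, 1.1486, -3.5141]  P^+=[0.3404 0.0713 0.0988; 0.0713 0.2658 0.0706; 0.0988 0.0706 0.7282]
step 2: x^-=[-2.6496, 1.5561, -3.4694]  P^-=[0.4161 -0.0068 0.1287; -0.0068 0.3736 -0.0319; 0.1287 -0.0319 0.7955]  S=[0.9020 -0.0815; -0.0815 0.8675]  K=[0.4209 -0.0836; -0.0340 0.4383; -0.0904 -0.3074]  nu=[2.5071, -2.5021]  x^+=[-1.3852, 0.3742, -2.9270]  P^+=[0.2445 0.0532 0.1308; 0.0532 0.2035 0.0798; 0.1308 0.0798 0.7107]
step 3: x^-=[-1.5461, 0.7222, -2.7178]  P^-=[0.3234 -0.0092 0.1459; -0.0092 0.3291 -0.0192; 0.1459 -0.0192 0.7843]  S=[0.8008 -0.0681; -0.0681 0.8155]  K=[0.3543 -0.0916; -0.0450 0.4078; -0.0748 -0.3084]  nu=[4.1538, -1.7062]  x^+=[0.0820, -0.1605, -2.5023]  P^+=[0.2115 0.0442 0.1371; 0.0442 0.1894 0.0796; 0.1371 0.0796 0.7054]
step 4: x^-=[-0.0044, 0.0523, -2.0898]  P^-=[0.2916 -0.0126 0.1486; -0.0126 0.3202 -0.0183; 0.1486 -0.0183 0.7813]  S=[0.7686 -0.0659; -0.0659 0.8064]  K=[0.3278 -0.0946; -0.0513 0.4013; -0.0730 -0.3100]  nu=[-1.7577, -2.3864]  x^+=[-0.3548, -0.8152, -1.2217]  P^+=[0.1977 0.0399 0.1371; 0.0399 0.1856 0.0783; 0.1371 0.0783 0.7027]
step 5: x^-=[-0.3420, -0.5607, -0.9424]  P^-=[0.2781 -0.0145 0.1476; -0.0145 0.3182 -0.0188; 0.1476 -0.0188 0.7796]  S=[0.7560 -0.0651; -0.0651 0.8048]  K=[0.3162 -0.0954; -0.0545 0.4000; -0.0745 -0.3107]  nu=[-2.3351, 3.7010]  x^+=[-1.4334, 1.0469, -1.9182]  P^+=[0.1912 0.0378 0.1356; 0.0378 0.1844 0.0773; 0.1356 0.0773 0.7008]

innov = [-2.3351, 3.7010]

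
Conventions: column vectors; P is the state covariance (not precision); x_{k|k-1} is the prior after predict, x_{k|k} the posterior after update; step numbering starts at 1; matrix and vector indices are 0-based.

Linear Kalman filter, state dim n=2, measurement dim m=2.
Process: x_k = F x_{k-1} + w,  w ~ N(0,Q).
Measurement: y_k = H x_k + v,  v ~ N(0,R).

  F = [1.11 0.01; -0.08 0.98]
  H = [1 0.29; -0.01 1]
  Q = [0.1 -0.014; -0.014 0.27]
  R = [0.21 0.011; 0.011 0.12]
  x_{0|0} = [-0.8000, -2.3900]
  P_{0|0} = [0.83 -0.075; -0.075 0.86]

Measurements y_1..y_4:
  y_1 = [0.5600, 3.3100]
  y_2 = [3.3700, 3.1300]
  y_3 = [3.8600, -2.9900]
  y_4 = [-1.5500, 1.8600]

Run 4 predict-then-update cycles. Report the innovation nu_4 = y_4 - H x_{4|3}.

step 1: x^-=[-0.9119, -2.2782]  P^-=[1.1211 -0.1608; -0.1608 1.1130]  S=[1.3314 0.1622; 0.1622 1.2363]  K=[0.8373 -0.2490; 0.0120 0.9000]  nu=[2.1326, 5.5791]  x^+=[-0.5154, 2.7684]  P^+=[0.1786 -0.0189; -0.0189 0.1079]
step 2: x^-=[-0.5444, 2.7543]  P^-=[0.3196 -0.0493; -0.0493 0.3778]  S=[0.5328 0.0682; 0.0682 0.4988]  K=[0.5970 -0.1869; 0.0163 0.7561]  nu=[3.1157, 0.3703]  x^+=[1.2463, 3.0850]  P^+=[0.1275 -0.0146; -0.0146 0.0908]
step 3: x^-=[1.4143, 2.9236]  P^-=[0.2568 -0.0403; -0.0403 0.3603]  S=[0.4738 0.0727; 0.0727 0.4811]  K=[0.5437 -0.1713; 0.0209 0.7465]  nu=[1.5979, -5.8995]  x^+=[3.2936, -1.4472]  P^+=[0.1162 -0.0134; -0.0134 0.0897]
step 4: x^-=[3.6415, -1.6817]  P^-=[0.2429 -0.0380; -0.0380 0.3590]  S=[0.4610 0.0748; 0.0748 0.4798]  K=[0.5300 -0.1669; 0.0224 0.7455]  nu=[-4.7038, 3.5781]  x^+=[0.5514, 0.8804]  P^+=[0.1132 -0.0131; -0.0131 0.0896]

innov = [-4.7038, 3.5781]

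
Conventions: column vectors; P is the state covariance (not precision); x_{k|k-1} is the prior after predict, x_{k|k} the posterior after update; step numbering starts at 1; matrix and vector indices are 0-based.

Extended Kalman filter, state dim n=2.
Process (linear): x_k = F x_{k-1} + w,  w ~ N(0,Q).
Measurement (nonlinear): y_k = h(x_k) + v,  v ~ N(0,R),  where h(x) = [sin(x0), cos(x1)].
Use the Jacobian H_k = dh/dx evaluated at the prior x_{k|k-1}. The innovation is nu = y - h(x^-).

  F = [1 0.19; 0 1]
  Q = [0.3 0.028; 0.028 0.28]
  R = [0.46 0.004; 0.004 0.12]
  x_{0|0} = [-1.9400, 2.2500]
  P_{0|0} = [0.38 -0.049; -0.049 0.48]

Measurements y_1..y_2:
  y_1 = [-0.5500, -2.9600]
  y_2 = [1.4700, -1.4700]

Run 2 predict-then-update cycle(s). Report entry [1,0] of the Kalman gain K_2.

step 1: x^-=[-1.5125, 2.2500]  P^-=[0.6787 0.0702; 0.0702 0.7600]  H_jac=[0.0583 0.0000; 0.0000 -0.7781]  S=[0.4623 0.0008; 0.0008 0.5801]  K=[0.0857 -0.0943; 0.0107 -1.0194]  nu=[0.4483, -2.3318]  x^+=[-1.2542, 4.6318]  P^+=[0.6702 0.0141; 0.0141 0.1572]
step 2: x^-=[-0.3742, 4.6318]  P^-=[0.9812 0.0720; 0.0720 0.4372]  H_jac=[0.9308 0.0000; 0.0000 0.9968]  S=[1.3101 0.0708; 0.0708 0.5543]  K=[0.6949 0.0407; 0.0087 0.7850]  nu=[1.8355, -1.3895]  x^+=[0.8448, 3.5571]  P^+=[0.3436 0.0077; 0.0077 0.0945]

K[1,0] = 0.0087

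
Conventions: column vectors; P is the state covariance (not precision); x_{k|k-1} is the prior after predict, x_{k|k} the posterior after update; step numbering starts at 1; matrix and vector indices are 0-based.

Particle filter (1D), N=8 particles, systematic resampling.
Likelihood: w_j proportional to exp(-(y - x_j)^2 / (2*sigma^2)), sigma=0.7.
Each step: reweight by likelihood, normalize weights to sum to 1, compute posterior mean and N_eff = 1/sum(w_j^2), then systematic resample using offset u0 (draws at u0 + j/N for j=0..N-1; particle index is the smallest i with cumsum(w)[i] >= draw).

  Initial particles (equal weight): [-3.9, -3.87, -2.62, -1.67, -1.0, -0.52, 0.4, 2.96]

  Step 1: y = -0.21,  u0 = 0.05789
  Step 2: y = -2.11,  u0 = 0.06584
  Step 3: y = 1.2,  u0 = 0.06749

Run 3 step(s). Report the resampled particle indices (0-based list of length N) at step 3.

step 1: w=[0.0000, 0.0000, 0.0012, 0.0508, 0.2366, 0.4055, 0.3059, 0.0000]  mean=-0.4130  Neff=3.1590  idx=[4, 4, 5, 5, 5, 5, 6, 6]
step 2: w=[0.3250, 0.3250, 0.0866, 0.0866, 0.0866, 0.0866, 0.0018, 0.0018]  mean=-0.8286  Neff=4.1459  idx=[0, 0, 0, 1, 1, 2, 3, 5]
step 3: w=[0.0393, 0.0393, 0.0393, 0.0393, 0.0393, 0.2679, 0.2679, 0.2679]  mean=-0.6143  Neff=4.4845  idx=[1, 4, 5, 5, 6, 6, 7, 7]

resampled_idx = [1, 4, 5, 5, 6, 6, 7, 7]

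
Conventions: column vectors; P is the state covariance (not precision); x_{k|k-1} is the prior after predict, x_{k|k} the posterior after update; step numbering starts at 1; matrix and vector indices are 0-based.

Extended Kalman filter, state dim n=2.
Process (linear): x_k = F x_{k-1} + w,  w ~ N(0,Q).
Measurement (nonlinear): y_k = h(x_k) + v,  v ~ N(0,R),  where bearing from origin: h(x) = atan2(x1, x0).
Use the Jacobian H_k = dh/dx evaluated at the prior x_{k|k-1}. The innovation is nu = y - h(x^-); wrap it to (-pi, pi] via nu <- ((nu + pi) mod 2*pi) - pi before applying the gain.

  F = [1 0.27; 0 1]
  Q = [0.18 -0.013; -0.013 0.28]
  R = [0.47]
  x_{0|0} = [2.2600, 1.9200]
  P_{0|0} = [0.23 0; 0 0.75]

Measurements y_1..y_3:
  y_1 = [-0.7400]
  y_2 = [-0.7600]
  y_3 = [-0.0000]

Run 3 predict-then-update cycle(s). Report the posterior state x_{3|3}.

x_post = [3.3369, 0.6421]

step 1: x^-=[2.7784, 1.9200]  P^-=[0.4647 0.1895; 0.1895 1.0300]  H_jac=[-0.1683 0.2436]  S=[0.5287]  K=[-0.0606; 0.4142]  nu=[-1.3447]  x^+=[2.8599, 1.3630]  P^+=[0.4627 0.2028; 0.2028 0.9393]
step 2: x^-=[3.2280, 1.3630]  P^-=[0.8207 0.4434; 0.4434 1.2193]  H_jac=[-0.1110 0.2629]  S=[0.5385]  K=[0.0473; 0.5039]  nu=[-1.1595]  x^+=[3.1731, 0.7788]  P^+=[0.8195 0.4306; 0.4306 1.0826]
step 3: x^-=[3.3834, 0.7788]  P^-=[1.3109 0.7099; 0.7099 1.3626]  H_jac=[-0.0646 0.2807]  S=[0.5571]  K=[0.2056; 0.6042]  nu=[-0.2262]  x^+=[3.3369, 0.6421]  P^+=[1.2874 0.6406; 0.6406 1.1592]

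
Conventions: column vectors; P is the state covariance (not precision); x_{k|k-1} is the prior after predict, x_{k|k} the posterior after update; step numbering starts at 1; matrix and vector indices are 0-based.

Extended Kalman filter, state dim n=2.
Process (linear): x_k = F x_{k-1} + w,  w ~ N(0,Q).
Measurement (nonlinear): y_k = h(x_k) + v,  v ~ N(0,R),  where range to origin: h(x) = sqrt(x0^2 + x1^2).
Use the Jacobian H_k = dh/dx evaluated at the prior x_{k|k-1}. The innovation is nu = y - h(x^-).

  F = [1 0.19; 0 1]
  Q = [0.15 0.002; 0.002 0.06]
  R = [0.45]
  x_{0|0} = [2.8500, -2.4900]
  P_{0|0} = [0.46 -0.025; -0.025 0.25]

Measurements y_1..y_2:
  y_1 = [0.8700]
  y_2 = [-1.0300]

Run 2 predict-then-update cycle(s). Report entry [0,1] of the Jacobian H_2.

H_jac[0,1] = -0.9135

step 1: x^-=[2.3769, -2.4900]  P^-=[0.6095 0.0245; 0.0245 0.3100]  H_jac=[0.6905 -0.7233]  S=[0.8783]  K=[0.4590; -0.2360]  nu=[-2.5723]  x^+=[1.1962, -1.8828]  P^+=[0.4245 0.1197; 0.1197 0.2611]
step 2: x^-=[0.8385, -1.8828]  P^-=[0.6294 0.1713; 0.1713 0.3211]  H_jac=[0.4068 -0.9135]  S=[0.6948]  K=[0.1433; -0.3219]  nu=[-3.0911]  x^+=[0.3954, -0.8879]  P^+=[0.6151 0.2033; 0.2033 0.2491]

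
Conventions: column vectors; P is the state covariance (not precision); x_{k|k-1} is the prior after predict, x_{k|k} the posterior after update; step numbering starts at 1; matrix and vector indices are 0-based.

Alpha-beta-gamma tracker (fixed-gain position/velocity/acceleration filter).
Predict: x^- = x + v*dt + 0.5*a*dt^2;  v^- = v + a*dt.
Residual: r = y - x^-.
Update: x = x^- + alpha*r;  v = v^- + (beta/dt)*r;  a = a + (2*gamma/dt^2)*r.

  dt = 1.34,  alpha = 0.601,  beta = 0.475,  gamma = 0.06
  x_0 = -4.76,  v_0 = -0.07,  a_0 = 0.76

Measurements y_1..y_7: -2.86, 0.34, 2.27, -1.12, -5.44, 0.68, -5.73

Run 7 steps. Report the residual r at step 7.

step 1: x_pred=-4.1715  r=1.3115  x^+=-3.3833  v^+=1.4133  a^+=0.8476
step 2: x_pred=-0.7285  r=1.0685  x^+=-0.0863  v^+=2.9279  a^+=0.9191
step 3: x_pred=4.6622  r=-2.3922  x^+=3.2245  v^+=3.3114  a^+=0.7592
step 4: x_pred=8.3434  r=-9.4634  x^+=2.6559  v^+=0.9742  a^+=0.1267
step 5: x_pred=4.0751  r=-9.5151  x^+=-1.6435  v^+=-2.2289  a^+=-0.5091
step 6: x_pred=-5.0873  r=5.7673  x^+=-1.6211  v^+=-0.8668  a^+=-0.1237
step 7: x_pred=-2.8937  r=-2.8363  x^+=-4.5983  v^+=-2.0380  a^+=-0.3133

resid = -2.8363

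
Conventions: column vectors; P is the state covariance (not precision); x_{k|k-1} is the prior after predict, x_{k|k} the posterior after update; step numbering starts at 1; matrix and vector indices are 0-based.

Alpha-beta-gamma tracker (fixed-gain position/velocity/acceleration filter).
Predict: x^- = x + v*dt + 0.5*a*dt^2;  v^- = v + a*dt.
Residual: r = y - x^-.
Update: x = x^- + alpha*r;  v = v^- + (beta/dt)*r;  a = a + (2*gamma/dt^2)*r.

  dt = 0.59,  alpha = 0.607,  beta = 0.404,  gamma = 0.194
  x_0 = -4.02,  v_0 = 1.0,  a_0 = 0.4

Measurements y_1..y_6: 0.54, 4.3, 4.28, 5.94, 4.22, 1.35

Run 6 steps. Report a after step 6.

step 1: x_pred=-3.3604  r=3.9004  x^+=-0.9928  v^+=3.9068  a^+=4.7475
step 2: x_pred=2.1384  r=2.1616  x^+=3.4505  v^+=8.1879  a^+=7.1568
step 3: x_pred=9.5270  r=-5.2470  x^+=6.3421  v^+=8.8175  a^+=1.3084
step 4: x_pred=11.7721  r=-5.8321  x^+=8.2320  v^+=5.5959  a^+=-5.1923
step 5: x_pred=10.6299  r=-6.4099  x^+=6.7391  v^+=-1.8567  a^+=-12.3369
step 6: x_pred=3.4964  r=-2.1464  x^+=2.1935  v^+=-10.6052  a^+=-14.7293

a_post = -14.7293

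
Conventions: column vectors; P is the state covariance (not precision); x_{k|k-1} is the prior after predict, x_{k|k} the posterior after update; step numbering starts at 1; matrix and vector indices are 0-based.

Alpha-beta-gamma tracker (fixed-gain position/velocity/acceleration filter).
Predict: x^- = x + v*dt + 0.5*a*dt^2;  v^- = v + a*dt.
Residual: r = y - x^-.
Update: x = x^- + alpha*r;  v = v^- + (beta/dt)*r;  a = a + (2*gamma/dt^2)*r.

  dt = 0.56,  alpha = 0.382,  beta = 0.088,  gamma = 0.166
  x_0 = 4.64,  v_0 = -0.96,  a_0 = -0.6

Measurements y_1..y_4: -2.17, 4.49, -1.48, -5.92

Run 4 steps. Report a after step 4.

step 1: x_pred=4.0083  r=-6.1783  x^+=1.6482  v^+=-2.2669  a^+=-7.1408
step 2: x_pred=-0.7409  r=5.2309  x^+=1.2573  v^+=-5.4437  a^+=-1.6030
step 3: x_pred=-2.0426  r=0.5626  x^+=-1.8277  v^+=-6.2530  a^+=-1.0074
step 4: x_pred=-5.4873  r=-0.4327  x^+=-5.6526  v^+=-6.8851  a^+=-1.4655

a_post = -1.4655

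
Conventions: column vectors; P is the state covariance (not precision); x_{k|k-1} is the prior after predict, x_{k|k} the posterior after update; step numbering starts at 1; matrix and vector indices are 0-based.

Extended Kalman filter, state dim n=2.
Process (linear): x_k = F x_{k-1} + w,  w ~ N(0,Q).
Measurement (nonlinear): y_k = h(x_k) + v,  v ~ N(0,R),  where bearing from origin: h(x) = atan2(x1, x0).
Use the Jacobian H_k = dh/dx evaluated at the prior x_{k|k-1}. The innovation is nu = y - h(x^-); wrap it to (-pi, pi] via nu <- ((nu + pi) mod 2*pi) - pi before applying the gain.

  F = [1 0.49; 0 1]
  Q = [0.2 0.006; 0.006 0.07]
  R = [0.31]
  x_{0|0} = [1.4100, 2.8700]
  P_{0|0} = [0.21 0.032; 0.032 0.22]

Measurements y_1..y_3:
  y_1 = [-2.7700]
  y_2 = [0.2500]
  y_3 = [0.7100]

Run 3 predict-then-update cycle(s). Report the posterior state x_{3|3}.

x_post = [5.3589, 3.0642]

step 1: x^-=[2.8163, 2.8700]  P^-=[0.4942 0.1458; 0.1458 0.2900]  H_jac=[-0.1775 0.1742]  S=[0.3254]  K=[-0.1916; 0.0757]  nu=[2.7183]  x^+=[2.2956, 3.0758]  P^+=[0.4822 0.1505; 0.1505 0.2881]
step 2: x^-=[3.8027, 3.0758]  P^-=[0.8989 0.2977; 0.2977 0.3581]  H_jac=[-0.1286 0.1590]  S=[0.3217]  K=[-0.2122; 0.0580]  nu=[-0.4301]  x^+=[3.8940, 3.0509]  P^+=[0.8845 0.3017; 0.3017 0.3571]
step 3: x^-=[5.3889, 3.0509]  P^-=[1.4658 0.4826; 0.4826 0.4271]  H_jac=[-0.0796 0.1405]  S=[0.3169]  K=[-0.1540; 0.0682]  nu=[0.1948]  x^+=[5.3589, 3.0642]  P^+=[1.4583 0.4859; 0.4859 0.4256]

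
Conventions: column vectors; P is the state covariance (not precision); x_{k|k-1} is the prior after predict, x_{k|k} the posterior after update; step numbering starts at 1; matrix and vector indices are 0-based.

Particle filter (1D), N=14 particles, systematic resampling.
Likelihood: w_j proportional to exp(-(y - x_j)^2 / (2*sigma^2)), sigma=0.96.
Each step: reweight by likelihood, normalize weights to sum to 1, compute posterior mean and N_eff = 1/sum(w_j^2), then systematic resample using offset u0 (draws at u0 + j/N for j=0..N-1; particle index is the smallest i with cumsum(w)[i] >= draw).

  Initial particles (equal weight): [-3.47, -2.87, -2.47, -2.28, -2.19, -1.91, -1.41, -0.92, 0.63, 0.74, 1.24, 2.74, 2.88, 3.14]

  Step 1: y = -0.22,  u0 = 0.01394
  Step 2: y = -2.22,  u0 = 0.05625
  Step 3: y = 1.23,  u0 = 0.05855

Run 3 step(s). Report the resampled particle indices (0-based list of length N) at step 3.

step 1: w=[0.0010, 0.0066, 0.0191, 0.0297, 0.0362, 0.0631, 0.1377, 0.2277, 0.2007, 0.1801, 0.0934, 0.0026, 0.0016, 0.0006]  mean=-0.3510  Neff=6.2959  idx=[2, 4, 6, 6, 7, 7, 7, 7, 8, 8, 9, 9, 9, 10]
step 2: w=[0.1926, 0.1992, 0.1396, 0.1396, 0.0797, 0.0797, 0.0797, 0.0797, 0.0024, 0.0024, 0.0017, 0.0017, 0.0017, 0.0003]  mean=-1.5916  Neff=7.0838  idx=[0, 0, 1, 1, 1, 2, 2, 3, 3, 4, 5, 6, 7, 7]
step 3: w=[0.0012, 0.0012, 0.0035, 0.0035, 0.0035, 0.0452, 0.0452, 0.0452, 0.0452, 0.1613, 0.1613, 0.1613, 0.1613, 0.1613]  mean=-1.0254  Neff=7.2297  idx=[6, 7, 9, 9, 9, 10, 10, 11, 11, 12, 12, 13, 13, 13]

resampled_idx = [6, 7, 9, 9, 9, 10, 10, 11, 11, 12, 12, 13, 13, 13]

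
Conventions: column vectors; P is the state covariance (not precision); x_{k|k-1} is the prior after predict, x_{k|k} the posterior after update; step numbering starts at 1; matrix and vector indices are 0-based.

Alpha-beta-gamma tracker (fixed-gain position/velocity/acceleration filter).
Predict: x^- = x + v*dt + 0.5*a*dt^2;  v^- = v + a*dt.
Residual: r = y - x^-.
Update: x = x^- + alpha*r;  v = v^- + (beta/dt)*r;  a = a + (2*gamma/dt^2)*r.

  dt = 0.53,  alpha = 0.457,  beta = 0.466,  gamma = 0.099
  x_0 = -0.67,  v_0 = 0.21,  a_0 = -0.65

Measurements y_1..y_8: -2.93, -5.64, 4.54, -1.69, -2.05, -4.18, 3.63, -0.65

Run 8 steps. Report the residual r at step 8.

resid = -1.7671

step 1: x_pred=-0.6500  r=-2.2800  x^+=-1.6920  v^+=-2.1392  a^+=-2.2571
step 2: x_pred=-3.1427  r=-2.4973  x^+=-4.2840  v^+=-5.5312  a^+=-4.0174
step 3: x_pred=-7.7797  r=12.3197  x^+=-2.1496  v^+=3.1717  a^+=4.6665
step 4: x_pred=0.1868  r=-1.8768  x^+=-0.6709  v^+=3.9948  a^+=3.3436
step 5: x_pred=1.9159  r=-3.9659  x^+=0.1035  v^+=2.2799  a^+=0.5481
step 6: x_pred=1.3888  r=-5.5688  x^+=-1.1561  v^+=-2.3260  a^+=-3.3772
step 7: x_pred=-2.8632  r=6.4932  x^+=0.1042  v^+=1.5932  a^+=1.1997
step 8: x_pred=1.1171  r=-1.7671  x^+=0.3095  v^+=0.6754  a^+=-0.0459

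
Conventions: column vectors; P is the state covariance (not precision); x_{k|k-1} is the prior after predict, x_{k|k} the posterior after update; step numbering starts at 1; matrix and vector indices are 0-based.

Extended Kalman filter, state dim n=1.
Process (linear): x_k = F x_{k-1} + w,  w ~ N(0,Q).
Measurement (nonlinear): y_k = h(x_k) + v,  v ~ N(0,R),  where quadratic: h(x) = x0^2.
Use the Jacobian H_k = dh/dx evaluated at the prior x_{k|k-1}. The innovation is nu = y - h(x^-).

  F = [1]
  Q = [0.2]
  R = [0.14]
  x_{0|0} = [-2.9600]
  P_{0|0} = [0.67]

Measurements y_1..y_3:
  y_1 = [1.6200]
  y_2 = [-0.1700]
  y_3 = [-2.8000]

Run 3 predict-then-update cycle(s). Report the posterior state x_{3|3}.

x_post = [0.7922]

step 1: x^-=[-2.9600]  P^-=[0.8700]  H_jac=[-5.9200]  S=[30.6304]  K=[-0.1681]  nu=[-7.1416]  x^+=[-1.7592]  P^+=[0.0040]
step 2: x^-=[-1.7592]  P^-=[0.2040]  H_jac=[-3.5183]  S=[2.6649]  K=[-0.2693]  nu=[-3.2647]  x^+=[-0.8800]  P^+=[0.0107]
step 3: x^-=[-0.8800]  P^-=[0.2107]  H_jac=[-1.7600]  S=[0.7927]  K=[-0.4678]  nu=[-3.5744]  x^+=[0.7922]  P^+=[0.0372]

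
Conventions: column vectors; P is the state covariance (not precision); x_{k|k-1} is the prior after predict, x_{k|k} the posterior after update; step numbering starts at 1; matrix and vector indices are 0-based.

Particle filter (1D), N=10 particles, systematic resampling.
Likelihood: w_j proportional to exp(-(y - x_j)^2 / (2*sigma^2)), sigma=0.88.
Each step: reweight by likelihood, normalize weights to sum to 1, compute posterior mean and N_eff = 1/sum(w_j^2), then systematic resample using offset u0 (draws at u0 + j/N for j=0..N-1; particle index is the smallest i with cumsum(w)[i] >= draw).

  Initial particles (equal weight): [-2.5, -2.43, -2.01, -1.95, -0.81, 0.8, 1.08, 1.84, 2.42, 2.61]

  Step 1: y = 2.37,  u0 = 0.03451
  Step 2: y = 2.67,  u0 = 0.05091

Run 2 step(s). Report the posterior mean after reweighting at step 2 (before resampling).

post_mean = 2.3387

step 1: w=[0.0000, 0.0000, 0.0000, 0.0000, 0.0004, 0.0609, 0.1022, 0.2495, 0.2987, 0.2882]  mean=2.0930  Neff=4.0206  idx=[5, 6, 7, 7, 8, 8, 8, 9, 9, 9]
step 2: w=[0.0140, 0.0262, 0.0860, 0.0860, 0.1288, 0.1288, 0.1288, 0.1338, 0.1338, 0.1338]  mean=2.3387  Neff=8.3930  idx=[2, 3, 4, 5, 5, 6, 7, 8, 8, 9]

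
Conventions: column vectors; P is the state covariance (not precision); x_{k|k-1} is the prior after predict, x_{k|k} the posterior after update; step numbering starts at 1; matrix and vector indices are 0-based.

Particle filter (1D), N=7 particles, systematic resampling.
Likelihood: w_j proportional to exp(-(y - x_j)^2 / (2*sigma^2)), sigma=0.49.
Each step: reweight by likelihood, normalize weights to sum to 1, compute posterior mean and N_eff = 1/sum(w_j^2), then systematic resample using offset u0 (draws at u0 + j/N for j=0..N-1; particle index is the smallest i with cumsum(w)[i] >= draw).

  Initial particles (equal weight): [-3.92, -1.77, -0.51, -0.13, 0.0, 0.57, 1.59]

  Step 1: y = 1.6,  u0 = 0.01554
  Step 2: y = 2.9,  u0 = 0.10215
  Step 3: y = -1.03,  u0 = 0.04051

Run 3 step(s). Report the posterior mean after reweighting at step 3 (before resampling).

step 1: w=[0.0000, 0.0000, 0.0001, 0.0018, 0.0043, 0.0983, 0.8955]  mean=1.4796  Neff=1.2321  idx=[5, 6, 6, 6, 6, 6, 6]
step 2: w=[0.0001, 0.1667, 0.1667, 0.1667, 0.1667, 0.1667, 0.1667]  mean=1.5899  Neff=6.0009  idx=[1, 2, 3, 4, 5, 5, 6]
step 3: w=[0.1429, 0.1429, 0.1429, 0.1429, 0.1429, 0.1429, 0.1429]  mean=1.5900  Neff=7.0000  idx=[0, 1, 2, 3, 4, 5, 6]

post_mean = 1.5900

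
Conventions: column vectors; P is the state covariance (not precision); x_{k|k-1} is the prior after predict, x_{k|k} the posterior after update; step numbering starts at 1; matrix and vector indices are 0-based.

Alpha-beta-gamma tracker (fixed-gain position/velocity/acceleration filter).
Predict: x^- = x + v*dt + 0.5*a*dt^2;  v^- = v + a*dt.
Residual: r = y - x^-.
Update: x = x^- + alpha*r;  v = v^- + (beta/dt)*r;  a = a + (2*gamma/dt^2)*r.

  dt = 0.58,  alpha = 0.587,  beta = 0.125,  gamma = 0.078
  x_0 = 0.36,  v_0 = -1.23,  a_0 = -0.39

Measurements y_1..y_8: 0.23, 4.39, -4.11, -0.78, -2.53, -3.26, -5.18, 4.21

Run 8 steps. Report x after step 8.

x_post = -0.1392

step 1: x_pred=-0.4190  r=0.6490  x^+=-0.0380  v^+=-1.3163  a^+=-0.0890
step 2: x_pred=-0.8165  r=5.2065  x^+=2.2397  v^+=-0.2459  a^+=2.3254
step 3: x_pred=2.4882  r=-6.5982  x^+=-1.3849  v^+=-0.3192  a^+=-0.7344
step 4: x_pred=-1.6936  r=0.9136  x^+=-1.1573  v^+=-0.5483  a^+=-0.3108
step 5: x_pred=-1.5276  r=-1.0024  x^+=-2.1160  v^+=-0.9446  a^+=-0.7756
step 6: x_pred=-2.7943  r=-0.4657  x^+=-3.0677  v^+=-1.4948  a^+=-0.9916
step 7: x_pred=-4.1014  r=-1.0786  x^+=-4.7346  v^+=-2.3024  a^+=-1.4918
step 8: x_pred=-6.3208  r=10.5308  x^+=-0.1392  v^+=-0.8980  a^+=3.3918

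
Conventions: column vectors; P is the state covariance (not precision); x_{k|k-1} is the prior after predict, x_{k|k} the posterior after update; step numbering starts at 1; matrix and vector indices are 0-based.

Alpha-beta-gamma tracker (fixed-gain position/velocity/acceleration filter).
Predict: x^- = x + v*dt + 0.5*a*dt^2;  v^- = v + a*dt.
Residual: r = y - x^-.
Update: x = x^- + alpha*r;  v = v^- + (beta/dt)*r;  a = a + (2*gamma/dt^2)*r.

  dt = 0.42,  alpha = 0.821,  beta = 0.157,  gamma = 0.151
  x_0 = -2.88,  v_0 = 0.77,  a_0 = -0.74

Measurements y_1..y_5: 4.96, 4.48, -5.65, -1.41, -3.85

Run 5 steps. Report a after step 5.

step 1: x_pred=-2.6219  r=7.5819  x^+=3.6028  v^+=3.2934  a^+=12.2403
step 2: x_pred=6.0657  r=-1.5857  x^+=4.7638  v^+=7.8416  a^+=9.5256
step 3: x_pred=8.8974  r=-14.5474  x^+=-3.0460  v^+=6.4044  a^+=-15.3799
step 4: x_pred=-1.7127  r=0.3027  x^+=-1.4642  v^+=0.0579  a^+=-14.8617
step 5: x_pred=-2.7506  r=-1.0994  x^+=-3.6532  v^+=-6.5949  a^+=-16.7438

a_post = -16.7438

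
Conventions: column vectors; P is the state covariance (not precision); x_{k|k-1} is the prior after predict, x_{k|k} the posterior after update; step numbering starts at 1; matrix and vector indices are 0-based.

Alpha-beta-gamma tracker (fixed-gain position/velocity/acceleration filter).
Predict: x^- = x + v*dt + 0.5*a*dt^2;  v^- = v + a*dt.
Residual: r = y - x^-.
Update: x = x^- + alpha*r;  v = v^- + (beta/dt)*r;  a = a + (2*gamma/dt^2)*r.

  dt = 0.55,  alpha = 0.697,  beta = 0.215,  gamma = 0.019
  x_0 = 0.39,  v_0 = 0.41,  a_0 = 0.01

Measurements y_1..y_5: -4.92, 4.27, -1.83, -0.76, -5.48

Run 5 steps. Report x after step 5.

x_post = -4.1030

step 1: x_pred=0.6170  r=-5.5370  x^+=-3.2423  v^+=-1.7490  a^+=-0.6856
step 2: x_pred=-4.3079  r=8.5779  x^+=1.6709  v^+=1.2272  a^+=0.3920
step 3: x_pred=2.4051  r=-4.2351  x^+=-0.5468  v^+=-0.2128  a^+=-0.1400
step 4: x_pred=-0.6850  r=-0.0750  x^+=-0.7373  v^+=-0.3191  a^+=-0.1494
step 5: x_pred=-0.9354  r=-4.5446  x^+=-4.1030  v^+=-2.1779  a^+=-0.7203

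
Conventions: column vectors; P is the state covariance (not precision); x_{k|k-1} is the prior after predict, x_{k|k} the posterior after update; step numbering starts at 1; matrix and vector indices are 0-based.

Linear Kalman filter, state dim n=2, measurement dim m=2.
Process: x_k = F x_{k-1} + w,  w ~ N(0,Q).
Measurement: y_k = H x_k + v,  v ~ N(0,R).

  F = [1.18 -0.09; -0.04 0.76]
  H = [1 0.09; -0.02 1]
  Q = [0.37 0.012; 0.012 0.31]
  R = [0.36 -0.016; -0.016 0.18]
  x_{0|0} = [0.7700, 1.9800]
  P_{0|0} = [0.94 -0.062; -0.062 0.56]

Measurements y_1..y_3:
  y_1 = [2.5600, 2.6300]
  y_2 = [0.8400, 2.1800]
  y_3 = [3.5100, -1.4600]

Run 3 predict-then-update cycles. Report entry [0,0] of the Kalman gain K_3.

K[0,0] = 0.6648

step 1: x^-=[0.7304, 1.4740]  P^-=[1.6966 -0.1265; -0.1265 0.6387]  S=[2.0390 -0.1187; -0.1187 0.8245]  K=[0.8220 -0.0762; 0.0115 0.7794]  nu=[1.6969, 1.1706]  x^+=[2.0361, 2.4060]  P^+=[0.2990 -0.0209; -0.0209 0.1397]
step 2: x^-=[2.1861, 1.7471]  P^-=[0.7919 -0.0305; -0.0305 0.3924]  S=[1.1496 -0.0269; -0.0269 0.5740]  K=[0.6853 -0.0485; 0.0203 0.6857]  nu=[-1.5034, 0.4766]  x^+=[1.1327, 2.0435]  P^+=[0.2488 -0.0147; -0.0147 0.1228]
step 3: x^-=[1.1526, 1.5077]  P^-=[0.7206 -0.0214; -0.0214 0.3822]  S=[1.0798 -0.0174; -0.0174 0.5634]  K=[0.6648 -0.0431; 0.0230 0.6799]  nu=[2.2217, -2.9447]  x^+=[2.7565, -0.4434]  P^+=[0.2413 -0.0136; -0.0136 0.1217]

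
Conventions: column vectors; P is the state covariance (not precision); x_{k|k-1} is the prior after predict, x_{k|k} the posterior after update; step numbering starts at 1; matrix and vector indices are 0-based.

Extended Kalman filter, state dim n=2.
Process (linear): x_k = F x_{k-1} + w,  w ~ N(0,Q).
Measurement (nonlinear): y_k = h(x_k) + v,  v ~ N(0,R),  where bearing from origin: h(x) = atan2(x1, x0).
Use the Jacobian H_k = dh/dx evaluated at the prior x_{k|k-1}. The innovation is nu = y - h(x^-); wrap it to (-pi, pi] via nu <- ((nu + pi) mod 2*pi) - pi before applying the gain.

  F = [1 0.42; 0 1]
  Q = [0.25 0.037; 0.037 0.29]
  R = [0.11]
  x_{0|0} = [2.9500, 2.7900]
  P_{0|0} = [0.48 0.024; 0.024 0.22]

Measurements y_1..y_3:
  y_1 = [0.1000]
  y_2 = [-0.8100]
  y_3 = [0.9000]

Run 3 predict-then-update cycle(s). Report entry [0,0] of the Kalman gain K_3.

step 1: x^-=[4.1218, 2.7900]  P^-=[0.7890 0.1534; 0.1534 0.5100]  H_jac=[-0.1126 0.1664]  S=[0.1284]  K=[-0.4933; 0.5264]  nu=[-0.4950]  x^+=[4.3660, 2.5294]  P^+=[0.7577 0.1867; 0.1867 0.4744]
step 2: x^-=[5.4284, 2.5294]  P^-=[1.2483 0.4230; 0.4230 0.7644]  H_jac=[-0.0705 0.1514]  S=[0.1247]  K=[-0.1926; 0.6887]  nu=[-1.2460]  x^+=[5.6683, 1.6713]  P^+=[1.2436 0.4395; 0.4395 0.7053]
step 3: x^-=[6.3703, 1.6713]  P^-=[1.9873 0.7728; 0.7728 0.9953]  H_jac=[-0.0385 0.1469]  S=[0.1257]  K=[0.2938; 0.9262]  nu=[0.6434]  x^+=[6.5593, 2.2673]  P^+=[1.9764 0.7386; 0.7386 0.8875]

K[0,0] = 0.2938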